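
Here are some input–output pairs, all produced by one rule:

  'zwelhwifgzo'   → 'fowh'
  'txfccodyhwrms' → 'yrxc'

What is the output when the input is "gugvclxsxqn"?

snuc

The rule is to keep one character in every 3, starting at position 2 (positions 2nd, 5th, 8th, ...), then move the first 2 characters to the end (rotate left by 2).
On "gugvclxsxqn": the first step gives "ucsn", and the second then gives "snuc".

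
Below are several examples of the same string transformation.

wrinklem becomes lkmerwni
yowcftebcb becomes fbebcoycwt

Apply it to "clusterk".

etkrlcsu

Rule — swap each adjacent pair of characters (1↔2, 3↔4, ...), then swap the front and back halves of the string.
Applying that to "clusterk" gives "etkrlcsu".
(Check on "yowcftebcb": → "oycwtfbebc" → "fbebcoycwt" ✓)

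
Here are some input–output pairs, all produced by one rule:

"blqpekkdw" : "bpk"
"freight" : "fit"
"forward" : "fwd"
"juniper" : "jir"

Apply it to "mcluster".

What's happening: keep one character in every 3, starting at position 1 (positions 1st, 4th, 7th, ...).
On "mcluster" that produces "mue".

mue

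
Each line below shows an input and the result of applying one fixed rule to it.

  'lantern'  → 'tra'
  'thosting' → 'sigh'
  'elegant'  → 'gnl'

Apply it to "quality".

ltu

Looking at the pairs, the operation is to keep every other character starting from the second (positions 2nd, 4th, 6th, ...), then move the first character to the end.
"quality" → "ltu".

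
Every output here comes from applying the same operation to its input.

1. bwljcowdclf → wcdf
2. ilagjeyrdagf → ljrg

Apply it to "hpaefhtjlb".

pfj

The rule is to keep one character in every 3, starting at position 2 (positions 2nd, 5th, 8th, ...).
On "hpaefhtjlb" that produces "pfj".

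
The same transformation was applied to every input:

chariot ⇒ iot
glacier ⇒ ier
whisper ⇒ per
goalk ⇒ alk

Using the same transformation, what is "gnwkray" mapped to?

ray

What's happening: keep only the last 3 characters.
For "gnwkray" the result is "ray".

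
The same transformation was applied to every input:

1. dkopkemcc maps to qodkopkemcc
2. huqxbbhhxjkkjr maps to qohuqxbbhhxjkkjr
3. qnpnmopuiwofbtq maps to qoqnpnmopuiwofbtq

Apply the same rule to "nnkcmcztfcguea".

The pattern: prepend "qo".
So "nnkcmcztfcguea" becomes "qonnkcmcztfcguea".

qonnkcmcztfcguea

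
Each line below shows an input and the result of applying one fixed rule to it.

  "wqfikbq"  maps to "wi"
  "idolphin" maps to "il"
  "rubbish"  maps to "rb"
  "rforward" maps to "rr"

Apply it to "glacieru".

gc

Each output is the input with this applied: move the last 2 characters to the front (rotate right by 2), then keep one character in every 3, starting at position 3 (positions 3rd, 6th, 9th, ...).
For "glacieru", step one produces "ruglacie"; step two turns that into "gc".
(Check on "rubbish": → "shrubbi" → "rb" ✓)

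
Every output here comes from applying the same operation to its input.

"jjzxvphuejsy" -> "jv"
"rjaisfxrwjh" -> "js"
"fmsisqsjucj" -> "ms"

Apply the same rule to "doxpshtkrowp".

os

Each output is the input with this applied: keep one character in every 3, starting at position 2 (positions 2nd, 5th, 8th, ...), then delete the last 2 characters.
Working it through for "doxpshtkrowp": intermediate "oskw", final "os".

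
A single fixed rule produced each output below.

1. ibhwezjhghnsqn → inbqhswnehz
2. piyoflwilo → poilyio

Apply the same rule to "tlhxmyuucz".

tzlchux

What's happening: take characters alternately from the front and the back (1st, last, 2nd, 2nd-last, ...), then delete the last 3 characters.
Starting from "tlhxmyuucz": after the first operation, "tzlchuxumy"; after the second, "tzlchux".
(Check on "ibhwezjhghnsqn": → "inbqhswnehzgjh" → "inbqhswnehz" ✓)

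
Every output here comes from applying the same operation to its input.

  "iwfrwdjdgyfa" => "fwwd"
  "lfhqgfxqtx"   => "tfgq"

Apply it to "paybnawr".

wan

The rule is to move the last 2 characters to the front (rotate right by 2), then keep one character in every 3, starting at position 1 (positions 1st, 4th, 7th, ...).
On "paybnawr" that produces "wan".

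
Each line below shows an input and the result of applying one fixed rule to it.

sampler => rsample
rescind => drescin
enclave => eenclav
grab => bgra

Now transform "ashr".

What's happening: move the last character to the front.
So "ashr" becomes "rash".

rash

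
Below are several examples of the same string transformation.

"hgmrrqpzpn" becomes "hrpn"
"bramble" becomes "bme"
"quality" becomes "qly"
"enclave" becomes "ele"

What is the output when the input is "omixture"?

Rule — keep one character in every 3, starting at position 1 (positions 1st, 4th, 7th, ...).
Applying that to "omixture" gives "oxr".

oxr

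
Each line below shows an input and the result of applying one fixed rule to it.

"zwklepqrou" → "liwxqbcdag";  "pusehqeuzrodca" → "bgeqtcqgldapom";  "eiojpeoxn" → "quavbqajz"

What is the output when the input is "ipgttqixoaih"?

Each output is the input with this applied: shift every letter 12 places forward in the alphabet (wrapping around).
"ipgttqixoaih" → "ubsffcujamut".

ubsffcujamut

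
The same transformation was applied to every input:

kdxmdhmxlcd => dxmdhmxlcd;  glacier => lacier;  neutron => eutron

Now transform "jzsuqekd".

The transformation: delete the first character.
Doing the same to "jzsuqekd": "zsuqekd".

zsuqekd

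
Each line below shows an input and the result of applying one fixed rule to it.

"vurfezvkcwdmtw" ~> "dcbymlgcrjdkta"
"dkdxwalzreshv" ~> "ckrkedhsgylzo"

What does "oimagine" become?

lvpthnpu

In each case the input is transformed by: shift every letter 7 places forward in the alphabet (wrapping around), then move the last character to the front.
Working it through for "oimagine": intermediate "vpthnpul", final "lvpthnpu".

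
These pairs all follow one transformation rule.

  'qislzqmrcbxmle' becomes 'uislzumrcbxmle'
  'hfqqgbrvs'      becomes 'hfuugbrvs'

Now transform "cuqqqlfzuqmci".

What's happening: replace every "q" with "u".
On "cuqqqlfzuqmci" that produces "cuuuulfzuumci".

cuuuulfzuumci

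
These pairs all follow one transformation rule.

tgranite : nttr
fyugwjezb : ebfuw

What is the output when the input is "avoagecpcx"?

In each case the input is transformed by: keep every other character starting from the first (positions 1st, 3rd, 5th, ...), then move the last 2 characters to the front (rotate right by 2).
Working it through for "avoagecpcx": intermediate "aogcc", final "ccaog".

ccaog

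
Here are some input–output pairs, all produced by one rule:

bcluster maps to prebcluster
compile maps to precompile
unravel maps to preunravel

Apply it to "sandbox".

presandbox

What's happening: prepend "pre".
"sandbox" → "presandbox".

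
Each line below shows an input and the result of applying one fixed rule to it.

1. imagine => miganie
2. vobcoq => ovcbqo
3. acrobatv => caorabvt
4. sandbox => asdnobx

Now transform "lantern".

In each case the input is transformed by: swap each adjacent pair of characters (1↔2, 3↔4, ...).
"lantern" → "altnren".

altnren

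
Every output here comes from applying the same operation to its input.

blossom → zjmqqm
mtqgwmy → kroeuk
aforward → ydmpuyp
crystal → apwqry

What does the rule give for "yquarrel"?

wosyppc

Looking at the pairs, the operation is to delete the last character, then shift every letter 2 places backward in the alphabet (wrapping around).
For "yquarrel" the result is "wosyppc".
(Check on "aforward": → "aforwar" → "ydmpuyp" ✓)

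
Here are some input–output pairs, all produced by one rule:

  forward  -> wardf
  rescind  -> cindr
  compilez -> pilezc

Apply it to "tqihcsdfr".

hcsdfrt

What's happening: move the first 3 characters to the end (rotate left by 3), then delete the last 2 characters.
So "tqihcsdfr" becomes "hcsdfrt".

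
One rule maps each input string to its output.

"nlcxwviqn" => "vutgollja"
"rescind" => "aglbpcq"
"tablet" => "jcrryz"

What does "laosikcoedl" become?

The pattern: move the first 3 characters to the end (rotate left by 3), then shift every letter 2 places backward in the alphabet (wrapping around).
Starting from "laosikcoedl": after the first operation, "sikcoedllao"; after the second, "qgiamcbjjym".
(Check on "nlcxwviqn": → "xwviqnnlc" → "vutgollja" ✓)

qgiamcbjjym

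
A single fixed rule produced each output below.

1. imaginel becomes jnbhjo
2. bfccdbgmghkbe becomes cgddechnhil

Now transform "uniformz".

In each case the input is transformed by: shift every letter 1 place forward in the alphabet (wrapping around), then delete the last 2 characters.
On "uniformz": the first step gives "vojgpsna", and the second then gives "vojgps".

vojgps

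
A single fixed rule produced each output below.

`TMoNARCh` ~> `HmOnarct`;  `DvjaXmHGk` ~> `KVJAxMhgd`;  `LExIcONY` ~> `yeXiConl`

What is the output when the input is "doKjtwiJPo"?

OOkJTWIjpD

Rule — swap the first and last characters, then flip the case of every letter.
Starting from "doKjtwiJPo": after the first operation, "ooKjtwiJPd"; after the second, "OOkJTWIjpD".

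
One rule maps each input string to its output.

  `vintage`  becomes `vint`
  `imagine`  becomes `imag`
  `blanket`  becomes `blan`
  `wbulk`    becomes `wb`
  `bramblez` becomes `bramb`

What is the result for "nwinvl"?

nwi

The rule is to delete the last 3 characters.
So "nwinvl" becomes "nwi".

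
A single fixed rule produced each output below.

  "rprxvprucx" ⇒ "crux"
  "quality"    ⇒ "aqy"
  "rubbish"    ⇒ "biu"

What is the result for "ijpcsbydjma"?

adjs

The rule is to sort the characters into alphabetical order, then keep one character in every 3, starting at position 1 (positions 1st, 4th, 7th, ...).
Applying both steps to "ijpcsbydjma": "abcdijjmpsy", then "adjs".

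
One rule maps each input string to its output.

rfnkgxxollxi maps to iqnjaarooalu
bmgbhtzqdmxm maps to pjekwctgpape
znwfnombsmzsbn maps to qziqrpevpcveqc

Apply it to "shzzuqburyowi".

The transformation: move the first character to the end, then shift every letter 3 places forward in the alphabet (wrapping around).
For "shzzuqburyowi", step one produces "hzzuqburyowis"; step two turns that into "kccxtexubrzlv".
(Check on "bmgbhtzqdmxm": → "mgbhtzqdmxmb" → "pjekwctgpape" ✓)

kccxtexubrzlv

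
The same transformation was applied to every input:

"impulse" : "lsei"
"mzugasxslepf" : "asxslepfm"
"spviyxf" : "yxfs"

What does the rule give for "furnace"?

Rule — move the first character to the end, then delete the first 3 characters.
On "furnace": the first step gives "urnacef", and the second then gives "acef".

acef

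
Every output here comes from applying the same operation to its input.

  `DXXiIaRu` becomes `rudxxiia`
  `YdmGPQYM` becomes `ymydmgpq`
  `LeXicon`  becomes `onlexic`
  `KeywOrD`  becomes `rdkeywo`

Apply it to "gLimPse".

The pattern: move the last 2 characters to the front (rotate right by 2), then convert every letter to lowercase.
Applying both steps to "gLimPse": "segLimP", then "seglimp".

seglimp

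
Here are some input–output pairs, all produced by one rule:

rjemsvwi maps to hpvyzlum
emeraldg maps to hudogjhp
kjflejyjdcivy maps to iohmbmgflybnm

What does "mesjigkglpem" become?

Rule — shift every letter 3 places forward in the alphabet (wrapping around), then move the first 2 characters to the end (rotate left by 2).
Applying both steps to "mesjigkglpem": "phvmljnjoshp", then "vmljnjoshpph".

vmljnjoshpph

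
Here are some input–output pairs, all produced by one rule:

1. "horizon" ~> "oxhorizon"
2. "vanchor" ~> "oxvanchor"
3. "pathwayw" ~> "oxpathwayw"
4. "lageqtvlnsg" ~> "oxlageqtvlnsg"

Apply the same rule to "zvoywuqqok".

oxzvoywuqqok

In each case the input is transformed by: prepend "ox".
For "zvoywuqqok" the result is "oxzvoywuqqok".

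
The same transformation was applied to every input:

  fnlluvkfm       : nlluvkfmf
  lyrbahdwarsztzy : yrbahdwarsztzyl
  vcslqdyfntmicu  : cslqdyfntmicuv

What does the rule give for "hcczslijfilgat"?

Rule — move the first character to the end.
So "hcczslijfilgat" becomes "cczslijfilgath".

cczslijfilgath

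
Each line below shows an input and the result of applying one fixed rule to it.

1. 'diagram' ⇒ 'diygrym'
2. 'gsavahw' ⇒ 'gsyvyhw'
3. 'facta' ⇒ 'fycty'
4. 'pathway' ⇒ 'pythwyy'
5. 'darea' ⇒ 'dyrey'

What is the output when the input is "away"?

Looking at the pairs, the operation is to replace every "a" with "y".
So "away" becomes "ywyy".

ywyy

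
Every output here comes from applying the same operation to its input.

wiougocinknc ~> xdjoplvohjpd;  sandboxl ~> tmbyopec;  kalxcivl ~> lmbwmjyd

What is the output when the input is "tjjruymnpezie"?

ufkjkasfvqzon

The transformation: take characters alternately from the front and the back (1st, last, 2nd, 2nd-last, ...), then shift every letter 1 place forward in the alphabet (wrapping around).
For "tjjruymnpezie", step one produces "tejijzreupynm"; step two turns that into "ufkjkasfvqzon".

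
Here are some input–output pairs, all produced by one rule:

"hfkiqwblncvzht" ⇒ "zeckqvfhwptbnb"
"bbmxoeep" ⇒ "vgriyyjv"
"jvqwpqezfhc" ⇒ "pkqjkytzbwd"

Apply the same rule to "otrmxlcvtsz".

nlgrfwpnmti

The transformation: move the first character to the end, then shift every letter 6 places backward in the alphabet (wrapping around).
Working it through for "otrmxlcvtsz": intermediate "trmxlcvtszo", final "nlgrfwpnmti".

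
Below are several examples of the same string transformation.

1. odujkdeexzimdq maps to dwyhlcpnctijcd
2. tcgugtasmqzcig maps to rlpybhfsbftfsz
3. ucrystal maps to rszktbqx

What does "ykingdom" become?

Rule — shift every letter 1 place backward in the alphabet (wrapping around), then swap the front and back halves of the string.
"ykingdom" → "xjhmfcnl" → "fcnlxjhm".

fcnlxjhm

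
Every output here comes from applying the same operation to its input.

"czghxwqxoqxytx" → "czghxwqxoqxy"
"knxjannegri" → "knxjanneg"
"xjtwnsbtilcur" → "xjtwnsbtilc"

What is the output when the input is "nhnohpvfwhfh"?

nhnohpvfwh

What's happening: delete the last 2 characters.
On "nhnohpvfwhfh" that produces "nhnohpvfwh".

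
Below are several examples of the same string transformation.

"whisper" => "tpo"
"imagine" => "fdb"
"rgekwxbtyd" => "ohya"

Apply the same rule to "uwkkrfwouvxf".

rhts

Rule — keep one character in every 3, starting at position 1 (positions 1st, 4th, 7th, ...), then shift every letter 3 places backward in the alphabet (wrapping around).
"uwkkrfwouvxf" → "ukwv" → "rhts".
(Check on "imagine": → "ige" → "fdb" ✓)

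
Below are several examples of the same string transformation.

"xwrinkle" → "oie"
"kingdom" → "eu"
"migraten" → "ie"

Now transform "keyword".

Rule — shift every letter 9 places backward in the alphabet (wrapping around), then keep only the vowels.
Working it through for "keyword": intermediate "bvpnfiu", final "iu".
(Check on "migraten": → "dzxirkve" → "ie" ✓)

iu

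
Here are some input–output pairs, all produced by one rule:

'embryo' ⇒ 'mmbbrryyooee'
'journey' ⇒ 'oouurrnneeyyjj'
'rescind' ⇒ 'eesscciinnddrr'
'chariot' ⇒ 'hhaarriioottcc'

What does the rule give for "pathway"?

aatthhwwaayypp

In each case the input is transformed by: move the first character to the end, then double every character.
Doing the same to "pathway": "aatthhwwaayypp".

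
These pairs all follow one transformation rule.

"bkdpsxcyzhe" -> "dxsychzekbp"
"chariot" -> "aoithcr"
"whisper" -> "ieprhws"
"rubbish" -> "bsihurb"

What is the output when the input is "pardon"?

rnoapd

What's happening: swap each adjacent pair of characters (1↔2, 3↔4, ...), then move the first 3 characters to the end (rotate left by 3).
For "pardon", step one produces "apdrno"; step two turns that into "rnoapd".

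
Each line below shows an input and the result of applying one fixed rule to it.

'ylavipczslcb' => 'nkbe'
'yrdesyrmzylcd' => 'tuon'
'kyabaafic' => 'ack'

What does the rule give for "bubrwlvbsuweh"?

Each output is the input with this applied: keep one character in every 3, starting at position 2 (positions 2nd, 5th, 8th, ...), then shift every letter 2 places forward in the alphabet (wrapping around).
Starting from "bubrwlvbsuweh": after the first operation, "uwbw"; after the second, "wydy".

wydy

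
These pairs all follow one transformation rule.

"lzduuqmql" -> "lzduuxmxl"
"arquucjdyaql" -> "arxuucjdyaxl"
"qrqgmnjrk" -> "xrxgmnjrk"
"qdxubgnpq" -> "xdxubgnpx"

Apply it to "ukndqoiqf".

The pattern: replace every "q" with "x".
"ukndqoiqf" → "ukndxoixf".

ukndxoixf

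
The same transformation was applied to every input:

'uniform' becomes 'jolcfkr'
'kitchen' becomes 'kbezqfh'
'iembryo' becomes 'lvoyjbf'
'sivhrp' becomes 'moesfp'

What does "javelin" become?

kfibsxg

The rule is to shift every letter 3 places backward in the alphabet (wrapping around), then reverse the string.
"javelin" → "gxsbifk" → "kfibsxg".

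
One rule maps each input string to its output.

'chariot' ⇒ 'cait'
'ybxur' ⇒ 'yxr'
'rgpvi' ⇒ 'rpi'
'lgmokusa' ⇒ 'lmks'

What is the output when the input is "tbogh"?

toh

The rule is to keep every other character starting from the first (positions 1st, 3rd, 5th, ...).
For "tbogh" the result is "toh".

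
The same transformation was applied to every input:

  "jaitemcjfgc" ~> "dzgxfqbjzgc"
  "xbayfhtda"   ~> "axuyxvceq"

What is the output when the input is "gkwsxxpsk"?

Rule — shift every letter 3 places backward in the alphabet (wrapping around), then move the last 2 characters to the front (rotate right by 2).
For "gkwsxxpsk", step one produces "dhtpuumph"; step two turns that into "phdhtpuum".

phdhtpuum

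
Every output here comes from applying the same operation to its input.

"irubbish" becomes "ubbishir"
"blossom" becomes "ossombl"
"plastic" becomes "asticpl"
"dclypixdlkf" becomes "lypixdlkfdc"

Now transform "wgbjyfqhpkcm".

The transformation: move the first 2 characters to the end (rotate left by 2).
Applying that to "wgbjyfqhpkcm" gives "bjyfqhpkcmwg".

bjyfqhpkcmwg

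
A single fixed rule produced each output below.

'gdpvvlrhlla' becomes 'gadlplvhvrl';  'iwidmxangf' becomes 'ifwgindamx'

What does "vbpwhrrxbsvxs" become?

vsbxpvwshbrxr

In each case the input is transformed by: take characters alternately from the front and the back (1st, last, 2nd, 2nd-last, ...).
On "vbpwhrrxbsvxs" that produces "vsbxpvwshbrxr".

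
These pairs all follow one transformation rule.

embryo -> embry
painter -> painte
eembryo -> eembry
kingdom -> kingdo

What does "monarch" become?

Each output is the input with this applied: delete the last character.
So "monarch" becomes "monarc".

monarc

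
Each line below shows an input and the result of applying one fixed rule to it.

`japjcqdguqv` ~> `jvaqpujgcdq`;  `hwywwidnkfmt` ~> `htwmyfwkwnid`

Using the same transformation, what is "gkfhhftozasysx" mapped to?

Each output is the input with this applied: take characters alternately from the front and the back (1st, last, 2nd, 2nd-last, ...).
Applying that to "gkfhhftozasysx" gives "gxksfyhshafzto".

gxksfyhshafzto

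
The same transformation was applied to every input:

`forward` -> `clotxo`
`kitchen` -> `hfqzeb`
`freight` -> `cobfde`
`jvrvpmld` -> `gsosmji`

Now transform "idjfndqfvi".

What's happening: delete the last character, then shift every letter 3 places backward in the alphabet (wrapping around).
Applying both steps to "idjfndqfvi": "idjfndqfv", then "fagckancs".

fagckancs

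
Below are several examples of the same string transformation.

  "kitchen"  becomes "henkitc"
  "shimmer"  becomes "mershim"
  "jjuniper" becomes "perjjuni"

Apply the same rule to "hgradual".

ualhgrad

The pattern: move the last 3 characters to the front (rotate right by 3).
Doing the same to "hgradual": "ualhgrad".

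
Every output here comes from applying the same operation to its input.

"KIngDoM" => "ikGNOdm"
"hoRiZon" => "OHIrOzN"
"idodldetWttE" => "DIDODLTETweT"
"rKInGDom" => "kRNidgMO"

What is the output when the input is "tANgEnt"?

The transformation: swap each adjacent pair of characters (1↔2, 3↔4, ...), then flip the case of every letter.
Applying both steps to "tANgEnt": "AtgNnEt", then "aTGnNeT".

aTGnNeT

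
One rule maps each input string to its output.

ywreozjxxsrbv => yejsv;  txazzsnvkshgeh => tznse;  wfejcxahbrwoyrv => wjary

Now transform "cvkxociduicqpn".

cxiip

The rule is to keep one character in every 3, starting at position 1 (positions 1st, 4th, 7th, ...).
So "cvkxociduicqpn" becomes "cxiip".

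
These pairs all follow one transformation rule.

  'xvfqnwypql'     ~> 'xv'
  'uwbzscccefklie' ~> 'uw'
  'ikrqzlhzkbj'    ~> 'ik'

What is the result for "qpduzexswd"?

qp

The rule is to keep only the first 2 characters.
So "qpduzexswd" becomes "qp".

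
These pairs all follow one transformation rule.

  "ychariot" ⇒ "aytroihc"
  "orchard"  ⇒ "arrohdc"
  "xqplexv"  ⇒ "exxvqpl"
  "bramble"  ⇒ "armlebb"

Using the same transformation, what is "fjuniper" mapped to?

Rule — sort the characters into reverse alphabetical order, then move the last character to the front.
Working it through for "fjuniper": intermediate "urpnjife", final "eurpnjif".

eurpnjif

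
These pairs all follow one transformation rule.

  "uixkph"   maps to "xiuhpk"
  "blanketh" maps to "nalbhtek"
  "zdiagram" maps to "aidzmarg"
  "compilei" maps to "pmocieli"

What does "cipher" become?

Looking at the pairs, the operation is to reverse the string, then swap the front and back halves of the string.
"cipher" → "rehpic" → "picreh".

picreh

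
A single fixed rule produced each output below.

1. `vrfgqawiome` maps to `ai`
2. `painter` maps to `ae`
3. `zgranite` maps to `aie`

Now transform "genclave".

eae

The rule is to keep every other character starting from the second (positions 2nd, 4th, 6th, ...), then keep only the vowels.
On "genclave": the first step gives "ecae", and the second then gives "eae".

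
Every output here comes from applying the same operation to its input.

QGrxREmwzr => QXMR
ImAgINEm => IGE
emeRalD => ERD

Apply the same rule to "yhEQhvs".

YQS

In each case the input is transformed by: keep one character in every 3, starting at position 1 (positions 1st, 4th, 7th, ...), then convert every letter to uppercase.
Applying both steps to "yhEQhvs": "yQs", then "YQS".
(Check on "QGrxREmwzr": → "Qxmr" → "QXMR" ✓)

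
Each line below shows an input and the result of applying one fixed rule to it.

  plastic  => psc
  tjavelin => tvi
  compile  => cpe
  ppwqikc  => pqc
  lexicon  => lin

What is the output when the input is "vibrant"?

In each case the input is transformed by: keep one character in every 3, starting at position 1 (positions 1st, 4th, 7th, ...).
So "vibrant" becomes "vrt".

vrt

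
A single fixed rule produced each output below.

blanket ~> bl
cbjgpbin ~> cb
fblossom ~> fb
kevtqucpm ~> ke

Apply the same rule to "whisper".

wh

What's happening: keep only the first 2 characters.
So "whisper" becomes "wh".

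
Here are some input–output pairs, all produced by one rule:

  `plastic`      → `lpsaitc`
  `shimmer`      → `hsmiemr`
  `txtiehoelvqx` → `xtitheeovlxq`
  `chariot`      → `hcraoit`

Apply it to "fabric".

afrbci

In each case the input is transformed by: swap each adjacent pair of characters (1↔2, 3↔4, ...).
Applying that to "fabric" gives "afrbci".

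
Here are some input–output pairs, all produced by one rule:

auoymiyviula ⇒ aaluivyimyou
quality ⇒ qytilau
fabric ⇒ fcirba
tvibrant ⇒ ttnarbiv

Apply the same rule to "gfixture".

Rule — reverse the string, then move the last character to the front.
Applying both steps to "gfixture": "erutxifg", then "gerutxif".

gerutxif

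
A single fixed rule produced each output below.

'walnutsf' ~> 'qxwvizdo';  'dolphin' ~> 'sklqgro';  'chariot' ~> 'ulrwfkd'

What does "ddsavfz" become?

dyicggv

In each case the input is transformed by: shift every letter 3 places forward in the alphabet (wrapping around), then move the first 3 characters to the end (rotate left by 3).
For "ddsavfz" the result is "dyicggv".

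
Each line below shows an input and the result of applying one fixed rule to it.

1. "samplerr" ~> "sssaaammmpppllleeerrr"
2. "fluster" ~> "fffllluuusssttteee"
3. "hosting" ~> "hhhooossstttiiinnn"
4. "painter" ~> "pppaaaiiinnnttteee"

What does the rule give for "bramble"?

bbbrrraaammmbbblll

In each case the input is transformed by: delete the last character, then repeat every character 3 times.
Applying both steps to "bramble": "brambl", then "bbbrrraaammmbbblll".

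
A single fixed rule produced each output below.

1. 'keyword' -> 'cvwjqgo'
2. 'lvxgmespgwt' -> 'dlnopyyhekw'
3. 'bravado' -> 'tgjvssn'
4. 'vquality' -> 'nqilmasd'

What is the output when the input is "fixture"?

xwajpml

The rule is to shift every letter 8 places backward in the alphabet (wrapping around), then take characters alternately from the front and the back (1st, last, 2nd, 2nd-last, ...).
For "fixture", step one produces "xaplmjw"; step two turns that into "xwajpml".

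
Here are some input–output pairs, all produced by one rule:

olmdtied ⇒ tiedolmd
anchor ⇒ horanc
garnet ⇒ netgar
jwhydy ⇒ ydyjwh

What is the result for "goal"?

What's happening: swap the front and back halves of the string.
For "goal" the result is "algo".

algo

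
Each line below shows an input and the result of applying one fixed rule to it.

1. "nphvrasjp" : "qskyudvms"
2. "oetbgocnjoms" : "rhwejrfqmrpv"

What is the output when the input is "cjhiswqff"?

fmklvztii

In each case the input is transformed by: shift every letter 3 places forward in the alphabet (wrapping around).
So "cjhiswqff" becomes "fmklvztii".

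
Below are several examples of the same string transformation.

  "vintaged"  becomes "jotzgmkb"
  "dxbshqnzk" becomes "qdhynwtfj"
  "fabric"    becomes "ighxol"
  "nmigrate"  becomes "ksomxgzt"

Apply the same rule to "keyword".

jkecuxq

The transformation: swap the first and last characters, then shift every letter 6 places forward in the alphabet (wrapping around).
On "keyword": the first step gives "deywork", and the second then gives "jkecuxq".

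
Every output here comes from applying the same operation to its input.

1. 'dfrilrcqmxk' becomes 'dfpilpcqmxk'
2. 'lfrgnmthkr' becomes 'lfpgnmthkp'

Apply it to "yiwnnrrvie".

yiwnnppvie

The transformation: replace every "r" with "p".
Applying that to "yiwnnrrvie" gives "yiwnnppvie".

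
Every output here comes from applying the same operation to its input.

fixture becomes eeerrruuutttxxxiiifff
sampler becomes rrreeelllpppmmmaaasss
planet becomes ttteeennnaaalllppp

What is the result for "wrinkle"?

eeelllkkknnniiirrrwww

In each case the input is transformed by: reverse the string, then repeat every character 3 times.
For "wrinkle" the result is "eeelllkkknnniiirrrwww".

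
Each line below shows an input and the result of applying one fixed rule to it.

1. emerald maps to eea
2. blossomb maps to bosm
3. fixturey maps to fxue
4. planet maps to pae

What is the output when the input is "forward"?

Each output is the input with this applied: swap each adjacent pair of characters (1↔2, 3↔4, ...), then keep every other character starting from the second (positions 2nd, 4th, 6th, ...).
So "forward" becomes "fra".

fra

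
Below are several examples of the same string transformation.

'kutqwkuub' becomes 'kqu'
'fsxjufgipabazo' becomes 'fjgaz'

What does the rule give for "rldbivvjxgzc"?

The pattern: keep one character in every 3, starting at position 1 (positions 1st, 4th, 7th, ...).
For "rldbivvjxgzc" the result is "rbvg".

rbvg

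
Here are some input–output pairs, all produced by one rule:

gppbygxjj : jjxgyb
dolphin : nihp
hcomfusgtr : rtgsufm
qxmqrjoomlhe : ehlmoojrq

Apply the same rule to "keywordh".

hdrow

Looking at the pairs, the operation is to reverse the string, then delete the last 3 characters.
Starting from "keywordh": after the first operation, "hdrowyek"; after the second, "hdrow".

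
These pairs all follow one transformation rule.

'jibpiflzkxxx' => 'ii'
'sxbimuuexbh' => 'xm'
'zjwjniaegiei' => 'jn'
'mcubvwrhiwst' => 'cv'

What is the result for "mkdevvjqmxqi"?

The transformation: keep one character in every 3, starting at position 2 (positions 2nd, 5th, 8th, ...), then delete the last 2 characters.
For "mkdevvjqmxqi", step one produces "kvqq"; step two turns that into "kv".

kv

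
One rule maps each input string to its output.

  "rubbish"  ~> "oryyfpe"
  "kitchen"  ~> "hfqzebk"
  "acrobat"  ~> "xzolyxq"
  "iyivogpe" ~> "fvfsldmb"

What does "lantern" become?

The rule is to shift every letter 3 places backward in the alphabet (wrapping around).
"lantern" → "ixkqbok".

ixkqbok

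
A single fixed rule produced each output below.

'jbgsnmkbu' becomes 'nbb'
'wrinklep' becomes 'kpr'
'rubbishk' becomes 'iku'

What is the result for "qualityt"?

itu

The transformation: keep one character in every 3, starting at position 2 (positions 2nd, 5th, 8th, ...), then move the first character to the end.
"qualityt" → "itu".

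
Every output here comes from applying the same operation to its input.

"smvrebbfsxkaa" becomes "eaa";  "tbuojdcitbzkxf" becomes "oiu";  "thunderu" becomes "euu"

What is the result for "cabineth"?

iea

Each output is the input with this applied: move the first 3 characters to the end (rotate left by 3), then keep only the vowels.
"cabineth" → "iea".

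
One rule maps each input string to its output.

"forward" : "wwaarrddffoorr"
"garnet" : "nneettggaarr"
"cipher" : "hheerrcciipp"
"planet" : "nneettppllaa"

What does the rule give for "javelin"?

eelliinnjjaavv

Each output is the input with this applied: move the first 3 characters to the end (rotate left by 3), then double every character.
For "javelin", step one produces "elinjav"; step two turns that into "eelliinnjjaavv".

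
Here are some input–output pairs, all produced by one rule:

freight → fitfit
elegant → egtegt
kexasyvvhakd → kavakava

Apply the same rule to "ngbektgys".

negneg

The rule is to keep one character in every 3, starting at position 1 (positions 1st, 4th, 7th, ...), then write the whole string twice.
Working it through for "ngbektgys": intermediate "neg", final "negneg".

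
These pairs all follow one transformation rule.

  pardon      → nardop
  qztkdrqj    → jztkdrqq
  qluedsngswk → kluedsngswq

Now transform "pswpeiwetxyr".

Rule — swap the first and last characters.
"pswpeiwetxyr" → "rswpeiwetxyp".

rswpeiwetxyp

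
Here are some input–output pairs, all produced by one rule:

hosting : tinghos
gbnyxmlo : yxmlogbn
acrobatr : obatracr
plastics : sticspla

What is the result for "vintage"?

The rule is to move the first 3 characters to the end (rotate left by 3).
Applying that to "vintage" gives "tagevin".

tagevin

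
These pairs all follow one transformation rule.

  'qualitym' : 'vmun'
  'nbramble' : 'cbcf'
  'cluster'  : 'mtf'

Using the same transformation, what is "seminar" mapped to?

The pattern: shift every letter 1 place forward in the alphabet (wrapping around), then keep every other character starting from the second (positions 2nd, 4th, 6th, ...).
On "seminar" that produces "fjb".

fjb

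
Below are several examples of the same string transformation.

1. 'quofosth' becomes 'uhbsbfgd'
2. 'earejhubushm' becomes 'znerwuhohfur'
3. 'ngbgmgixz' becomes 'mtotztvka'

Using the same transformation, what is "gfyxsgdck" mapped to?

The pattern: swap the first and last characters, then shift every letter 13 places forward in the alphabet (wrapping around) — i.e. ROT13.
Working it through for "gfyxsgdck": intermediate "kfyxsgdcg", final "xslkftqpt".
(Check on "earejhubushm": → "marejhubushe" → "znerwuhohfur" ✓)

xslkftqpt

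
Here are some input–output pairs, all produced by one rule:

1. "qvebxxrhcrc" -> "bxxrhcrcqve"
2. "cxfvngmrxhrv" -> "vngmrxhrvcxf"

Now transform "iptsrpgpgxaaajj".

The rule is to move the first 3 characters to the end (rotate left by 3).
Doing the same to "iptsrpgpgxaaajj": "srpgpgxaaajjipt".

srpgpgxaaajjipt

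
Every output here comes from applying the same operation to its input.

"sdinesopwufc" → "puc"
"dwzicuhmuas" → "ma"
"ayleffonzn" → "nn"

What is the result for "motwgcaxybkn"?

The transformation: keep every other character starting from the second (positions 2nd, 4th, 6th, ...), then delete the first 3 characters.
"motwgcaxybkn" → "owcxbn" → "xbn".
(Check on "ayleffonzn": → "yefnn" → "nn" ✓)

xbn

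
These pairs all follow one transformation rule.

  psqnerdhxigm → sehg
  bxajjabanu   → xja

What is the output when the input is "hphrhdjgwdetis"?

phges

Looking at the pairs, the operation is to keep one character in every 3, starting at position 2 (positions 2nd, 5th, 8th, ...).
On "hphrhdjgwdetis" that produces "phges".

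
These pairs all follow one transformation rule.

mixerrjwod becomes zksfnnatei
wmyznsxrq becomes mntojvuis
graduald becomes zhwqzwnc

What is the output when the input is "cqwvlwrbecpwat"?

pwslyaxnshrsmy

What's happening: shift every letter 4 places backward in the alphabet (wrapping around), then reverse the string.
So "cqwvlwrbecpwat" becomes "pwslyaxnshrsmy".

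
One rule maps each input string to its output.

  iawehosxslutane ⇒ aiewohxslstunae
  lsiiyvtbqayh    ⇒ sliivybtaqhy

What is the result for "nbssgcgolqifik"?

What's happening: swap each adjacent pair of characters (1↔2, 3↔4, ...).
So "nbssgcgolqifik" becomes "bnsscgogqlfiki".

bnsscgogqlfiki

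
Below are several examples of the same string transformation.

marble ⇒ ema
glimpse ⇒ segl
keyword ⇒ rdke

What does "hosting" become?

ngho

In each case the input is transformed by: move the first 2 characters to the end (rotate left by 2), then delete the first 3 characters.
Starting from "hosting": after the first operation, "stingho"; after the second, "ngho".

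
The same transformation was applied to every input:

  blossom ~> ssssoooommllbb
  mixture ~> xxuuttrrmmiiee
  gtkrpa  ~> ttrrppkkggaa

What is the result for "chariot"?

Looking at the pairs, the operation is to double every character, then sort the characters into reverse alphabetical order.
On "chariot": the first step gives "cchhaarriioott", and the second then gives "ttrrooiihhccaa".

ttrrooiihhccaa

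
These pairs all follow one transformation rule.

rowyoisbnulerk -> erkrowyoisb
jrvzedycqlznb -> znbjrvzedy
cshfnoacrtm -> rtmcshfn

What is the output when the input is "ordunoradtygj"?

In each case the input is transformed by: move the last 3 characters to the front (rotate right by 3), then delete the last 3 characters.
On "ordunoradtygj": the first step gives "ygjordunoradt", and the second then gives "ygjordunor".

ygjordunor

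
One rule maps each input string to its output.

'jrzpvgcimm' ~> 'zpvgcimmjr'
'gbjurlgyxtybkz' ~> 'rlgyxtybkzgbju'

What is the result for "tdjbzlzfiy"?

jbzlzfiytd

Looking at the pairs, the operation is to swap the front and back halves of the string, then move the last 3 characters to the front (rotate right by 3).
"tdjbzlzfiy" → "lzfiytdjbz" → "jbzlzfiytd".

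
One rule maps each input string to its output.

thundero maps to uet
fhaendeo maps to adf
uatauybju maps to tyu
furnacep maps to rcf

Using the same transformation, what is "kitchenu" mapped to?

The rule is to move the first character to the end, then keep one character in every 3, starting at position 2 (positions 2nd, 5th, 8th, ...).
Working it through for "kitchenu": intermediate "itchenuk", final "tek".

tek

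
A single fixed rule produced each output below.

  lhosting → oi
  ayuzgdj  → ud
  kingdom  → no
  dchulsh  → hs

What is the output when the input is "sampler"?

Each output is the input with this applied: keep one character in every 3, starting at position 3 (positions 3rd, 6th, 9th, ...).
On "sampler" that produces "me".

me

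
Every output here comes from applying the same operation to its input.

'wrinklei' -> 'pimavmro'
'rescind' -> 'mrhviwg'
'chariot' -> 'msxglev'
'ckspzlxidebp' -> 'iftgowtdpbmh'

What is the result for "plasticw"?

The rule is to move the last 3 characters to the front (rotate right by 3), then shift every letter 4 places forward in the alphabet (wrapping around).
Applying that to "plasticw" gives "mgatpewx".

mgatpewx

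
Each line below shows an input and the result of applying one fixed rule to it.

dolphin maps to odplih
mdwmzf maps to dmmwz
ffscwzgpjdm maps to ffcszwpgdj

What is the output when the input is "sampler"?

aspmel

Rule — delete the last character, then swap each adjacent pair of characters (1↔2, 3↔4, ...).
On "sampler": the first step gives "sample", and the second then gives "aspmel".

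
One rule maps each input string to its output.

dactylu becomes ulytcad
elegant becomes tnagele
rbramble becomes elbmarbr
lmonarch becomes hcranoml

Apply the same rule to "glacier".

reicalg

Looking at the pairs, the operation is to reverse the string.
On "glacier" that produces "reicalg".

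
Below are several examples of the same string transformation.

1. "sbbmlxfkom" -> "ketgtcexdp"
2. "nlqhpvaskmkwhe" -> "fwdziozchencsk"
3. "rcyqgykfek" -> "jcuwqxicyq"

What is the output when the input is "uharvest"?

The rule is to shift every letter 8 places backward in the alphabet (wrapping around), then take characters alternately from the front and the back (1st, last, 2nd, 2nd-last, ...).
Doing the same to "uharvest": "mlzkswjn".

mlzkswjn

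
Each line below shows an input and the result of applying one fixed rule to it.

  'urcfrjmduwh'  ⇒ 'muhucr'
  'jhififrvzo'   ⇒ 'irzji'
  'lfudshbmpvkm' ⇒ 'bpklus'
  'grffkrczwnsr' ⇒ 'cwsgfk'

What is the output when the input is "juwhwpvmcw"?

wvcjw

What's happening: keep every other character starting from the first (positions 1st, 3rd, 5th, ...), then move the last 3 characters to the front (rotate right by 3).
"juwhwpvmcw" → "wvcjw".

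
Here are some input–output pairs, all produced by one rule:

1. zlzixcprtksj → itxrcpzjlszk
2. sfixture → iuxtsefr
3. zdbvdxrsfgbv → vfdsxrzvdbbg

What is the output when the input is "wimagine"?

miagwein

Rule — take characters alternately from the front and the back (1st, last, 2nd, 2nd-last, ...), then swap the front and back halves of the string.
Starting from "wimagine": after the first operation, "weinmiag"; after the second, "miagwein".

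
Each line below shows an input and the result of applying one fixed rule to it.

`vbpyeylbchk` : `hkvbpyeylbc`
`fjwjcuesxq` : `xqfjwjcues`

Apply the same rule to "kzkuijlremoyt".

ytkzkuijlremo

Each output is the input with this applied: move the last 2 characters to the front (rotate right by 2).
"kzkuijlremoyt" → "ytkzkuijlremo".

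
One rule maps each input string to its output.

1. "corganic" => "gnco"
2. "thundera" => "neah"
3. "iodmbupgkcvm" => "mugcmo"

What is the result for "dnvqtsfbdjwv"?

qsbjvn

In each case the input is transformed by: move the first 3 characters to the end (rotate left by 3), then keep every other character starting from the first (positions 1st, 3rd, 5th, ...).
Starting from "dnvqtsfbdjwv": after the first operation, "qtsfbdjwvdnv"; after the second, "qsbjvn".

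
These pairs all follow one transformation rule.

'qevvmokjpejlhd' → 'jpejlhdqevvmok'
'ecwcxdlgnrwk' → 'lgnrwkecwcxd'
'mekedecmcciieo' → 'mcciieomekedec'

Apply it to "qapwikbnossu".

The rule is to swap the front and back halves of the string.
On "qapwikbnossu" that produces "bnossuqapwik".

bnossuqapwik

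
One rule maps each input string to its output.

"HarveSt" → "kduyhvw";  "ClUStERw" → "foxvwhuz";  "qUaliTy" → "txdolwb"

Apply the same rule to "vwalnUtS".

Looking at the pairs, the operation is to shift every letter 3 places forward in the alphabet (wrapping around), then convert every letter to lowercase.
Applying both steps to "vwalnUtS": "yzdoqXwV", then "yzdoqxwv".

yzdoqxwv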